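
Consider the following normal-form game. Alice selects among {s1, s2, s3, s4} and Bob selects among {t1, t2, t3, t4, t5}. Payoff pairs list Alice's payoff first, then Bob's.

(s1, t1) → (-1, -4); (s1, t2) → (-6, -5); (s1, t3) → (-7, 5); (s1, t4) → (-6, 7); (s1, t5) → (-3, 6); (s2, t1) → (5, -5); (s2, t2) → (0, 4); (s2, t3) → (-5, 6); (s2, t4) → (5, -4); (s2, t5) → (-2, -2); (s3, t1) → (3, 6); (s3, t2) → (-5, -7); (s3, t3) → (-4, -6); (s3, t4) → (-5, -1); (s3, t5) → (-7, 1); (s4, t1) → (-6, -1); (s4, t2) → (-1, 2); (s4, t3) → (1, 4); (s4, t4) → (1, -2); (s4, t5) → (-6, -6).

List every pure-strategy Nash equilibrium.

(s4, t3)

Find each player's best response to every opponent strategy; NE are the intersections.
Alice's best responses — vs t1: s2 (payoff 5); vs t2: s2 (payoff 0); vs t3: s4 (payoff 1); vs t4: s2 (payoff 5); vs t5: s2 (payoff -2).
Bob's best responses — vs s1: t4 (payoff 7); vs s2: t3 (payoff 6); vs s3: t1 (payoff 6); vs s4: t3 (payoff 4).
The only mutual best response is (s4, t3); neither player gains by switching there.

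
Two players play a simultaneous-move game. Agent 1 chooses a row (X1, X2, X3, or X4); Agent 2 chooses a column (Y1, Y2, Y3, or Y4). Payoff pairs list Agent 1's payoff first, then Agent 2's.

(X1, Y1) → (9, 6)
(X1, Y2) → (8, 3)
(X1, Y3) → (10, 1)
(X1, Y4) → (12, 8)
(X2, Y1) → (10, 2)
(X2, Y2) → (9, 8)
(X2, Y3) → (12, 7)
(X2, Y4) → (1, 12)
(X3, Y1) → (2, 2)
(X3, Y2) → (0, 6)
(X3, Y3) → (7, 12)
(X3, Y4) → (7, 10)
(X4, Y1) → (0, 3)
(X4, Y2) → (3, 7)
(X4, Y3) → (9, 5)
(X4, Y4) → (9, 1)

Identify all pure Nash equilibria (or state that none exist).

(X1, Y4)

Find each player's best response to every opponent strategy; NE are the intersections.
Agent 1's best responses — vs Y1: X2 (payoff 10); vs Y2: X2 (payoff 9); vs Y3: X2 (payoff 12); vs Y4: X1 (payoff 12).
Agent 2's best responses — vs X1: Y4 (payoff 8); vs X2: Y4 (payoff 12); vs X3: Y3 (payoff 12); vs X4: Y2 (payoff 7).
The only mutual best response is (X1, Y4); neither player gains by switching there.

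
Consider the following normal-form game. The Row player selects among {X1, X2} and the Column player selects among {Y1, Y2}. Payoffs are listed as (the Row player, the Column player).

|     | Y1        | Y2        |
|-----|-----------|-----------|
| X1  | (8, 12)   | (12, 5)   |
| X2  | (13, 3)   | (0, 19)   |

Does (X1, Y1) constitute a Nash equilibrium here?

No

Holding the Column player at Y1: the Row player gets 8 from X1 but could get 13 by switching to X2. The Row player has a profitable deviation.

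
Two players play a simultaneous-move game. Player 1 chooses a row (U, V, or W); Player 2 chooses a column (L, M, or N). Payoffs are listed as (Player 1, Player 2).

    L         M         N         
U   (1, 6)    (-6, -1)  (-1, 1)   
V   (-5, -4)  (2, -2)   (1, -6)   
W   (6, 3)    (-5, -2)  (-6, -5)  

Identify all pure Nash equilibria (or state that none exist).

A profile is a Nash equilibrium when each player is best-responding to the other.
Player 1's best responses — vs L: W (payoff 6); vs M: V (payoff 2); vs N: V (payoff 1).
Player 2's best responses — vs U: L (payoff 6); vs V: M (payoff -2); vs W: L (payoff 3).
Mutual best responses occur at (V, M) and (W, L); at each, neither player gains by switching.

(V, M) and (W, L)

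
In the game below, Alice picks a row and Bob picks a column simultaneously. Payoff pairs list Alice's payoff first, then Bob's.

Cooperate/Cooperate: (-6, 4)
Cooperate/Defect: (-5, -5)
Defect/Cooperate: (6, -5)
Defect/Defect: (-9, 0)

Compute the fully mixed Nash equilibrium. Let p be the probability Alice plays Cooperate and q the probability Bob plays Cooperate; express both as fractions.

In a mixed NE each player is indifferent between their pure strategies, so the opponent's mix sets the indifference.
Bob indifferent between Cooperate and Defect: p·4 + (1−p)·(-5) = p·(-5) + (1−p)·0 ⟹ (-5) + 9p = 0 + (-5)p ⟹ p = 5/14.
Alice indifferent between Cooperate and Defect: q·(-6) + (1−q)·(-5) = q·6 + (1−q)·(-9) ⟹ (-5) + (-1)q = (-9) + 15q ⟹ q = 1/4.

p = 5/14, q = 1/4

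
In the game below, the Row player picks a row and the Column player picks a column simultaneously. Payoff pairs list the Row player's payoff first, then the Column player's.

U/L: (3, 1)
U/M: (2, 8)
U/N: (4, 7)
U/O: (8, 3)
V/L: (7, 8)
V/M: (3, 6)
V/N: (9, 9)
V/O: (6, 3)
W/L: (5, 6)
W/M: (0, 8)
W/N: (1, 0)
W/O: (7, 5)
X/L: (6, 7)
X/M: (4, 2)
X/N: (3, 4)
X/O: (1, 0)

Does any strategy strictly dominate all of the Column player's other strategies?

Check whether one of the Column player's strategies beats all alternatives regardless of what the opponent does.
L is not dominant: against U, M gives 8 > 1.
M is not dominant: against V, L gives 8 > 6.
N is not dominant: against U, M gives 8 > 7.
O is not dominant: against U, M gives 8 > 3.
No single strategy is best against every opponent action.

None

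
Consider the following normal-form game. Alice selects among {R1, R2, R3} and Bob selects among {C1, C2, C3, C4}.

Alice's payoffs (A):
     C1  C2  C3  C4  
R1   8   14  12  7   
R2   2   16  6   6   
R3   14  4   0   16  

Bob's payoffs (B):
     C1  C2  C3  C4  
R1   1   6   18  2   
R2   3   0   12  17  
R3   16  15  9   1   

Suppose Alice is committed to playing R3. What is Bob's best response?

C1

With Alice fixed at R3, Bob's payoffs are: C1 → 16, C2 → 15, C3 → 9, C4 → 1.
The maximum is 16, achieved by C1.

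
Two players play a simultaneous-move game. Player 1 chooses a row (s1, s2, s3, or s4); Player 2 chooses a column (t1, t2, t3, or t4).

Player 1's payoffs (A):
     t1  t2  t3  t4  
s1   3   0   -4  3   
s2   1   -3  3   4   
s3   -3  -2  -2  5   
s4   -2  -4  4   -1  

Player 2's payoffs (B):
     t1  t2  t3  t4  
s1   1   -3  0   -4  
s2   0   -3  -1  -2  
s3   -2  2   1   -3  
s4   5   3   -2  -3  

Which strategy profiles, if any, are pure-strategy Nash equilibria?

Find each player's best response to every opponent strategy; NE are the intersections.
Player 1's best responses — vs t1: s1 (payoff 3); vs t2: s1 (payoff 0); vs t3: s4 (payoff 4); vs t4: s3 (payoff 5).
Player 2's best responses — vs s1: t1 (payoff 1); vs s2: t1 (payoff 0); vs s3: t2 (payoff 2); vs s4: t1 (payoff 5).
The only mutual best response is (s1, t1); neither player gains by switching there.

(s1, t1)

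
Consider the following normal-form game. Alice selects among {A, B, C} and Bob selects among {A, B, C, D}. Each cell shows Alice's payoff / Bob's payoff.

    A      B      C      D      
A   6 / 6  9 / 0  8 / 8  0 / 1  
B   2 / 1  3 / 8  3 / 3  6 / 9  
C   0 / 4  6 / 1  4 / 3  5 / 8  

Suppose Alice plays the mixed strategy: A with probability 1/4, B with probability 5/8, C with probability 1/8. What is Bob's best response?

Compute Bob's expected payoff from each pure strategy against the given mix.
A: (1/4)·6 + (5/8)·1 + (1/8)·4 = 21/8
B: (1/4)·0 + (5/8)·8 + (1/8)·1 = 41/8
C: (1/4)·8 + (5/8)·3 + (1/8)·3 = 17/4
D: (1/4)·1 + (5/8)·9 + (1/8)·8 = 55/8
Highest expected payoff is 55/8, from D.

D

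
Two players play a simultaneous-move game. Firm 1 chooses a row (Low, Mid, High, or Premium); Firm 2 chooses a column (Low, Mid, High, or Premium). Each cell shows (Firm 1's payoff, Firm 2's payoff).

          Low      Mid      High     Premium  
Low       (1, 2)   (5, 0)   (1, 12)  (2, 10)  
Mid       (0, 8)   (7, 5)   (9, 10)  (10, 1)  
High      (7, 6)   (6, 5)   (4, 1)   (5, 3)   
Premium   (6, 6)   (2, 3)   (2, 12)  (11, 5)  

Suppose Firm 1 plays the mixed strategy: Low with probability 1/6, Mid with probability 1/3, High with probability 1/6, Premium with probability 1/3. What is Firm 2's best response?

High

Firm 2's best reply maximizes expected payoff against the mix.
Low: (1/6)·2 + (1/3)·8 + (1/6)·6 + (1/3)·6 = 6
Mid: (1/6)·0 + (1/3)·5 + (1/6)·5 + (1/3)·3 = 7/2
High: (1/6)·12 + (1/3)·10 + (1/6)·1 + (1/3)·12 = 19/2
Premium: (1/6)·10 + (1/3)·1 + (1/6)·3 + (1/3)·5 = 25/6
Highest expected payoff is 19/2, from High.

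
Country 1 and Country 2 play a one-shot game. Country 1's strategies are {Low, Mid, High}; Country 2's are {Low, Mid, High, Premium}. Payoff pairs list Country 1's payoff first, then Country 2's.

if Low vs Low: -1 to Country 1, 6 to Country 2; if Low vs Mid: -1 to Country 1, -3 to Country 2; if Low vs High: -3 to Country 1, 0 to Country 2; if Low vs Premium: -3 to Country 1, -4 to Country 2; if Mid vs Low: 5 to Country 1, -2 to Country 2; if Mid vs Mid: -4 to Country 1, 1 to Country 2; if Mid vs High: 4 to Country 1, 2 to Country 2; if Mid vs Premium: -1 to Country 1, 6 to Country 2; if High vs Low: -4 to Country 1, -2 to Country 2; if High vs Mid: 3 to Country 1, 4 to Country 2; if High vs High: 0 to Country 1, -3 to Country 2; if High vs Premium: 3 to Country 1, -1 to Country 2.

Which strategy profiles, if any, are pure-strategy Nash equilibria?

Check mutual best responses: a cell is a NE iff neither player can gain by unilaterally deviating.
Country 1's best responses — vs Low: Mid (payoff 5); vs Mid: High (payoff 3); vs High: Mid (payoff 4); vs Premium: High (payoff 3).
Country 2's best responses — vs Low: Low (payoff 6); vs Mid: Premium (payoff 6); vs High: Mid (payoff 4).
The only mutual best response is (High, Mid); neither player gains by switching there.

(High, Mid)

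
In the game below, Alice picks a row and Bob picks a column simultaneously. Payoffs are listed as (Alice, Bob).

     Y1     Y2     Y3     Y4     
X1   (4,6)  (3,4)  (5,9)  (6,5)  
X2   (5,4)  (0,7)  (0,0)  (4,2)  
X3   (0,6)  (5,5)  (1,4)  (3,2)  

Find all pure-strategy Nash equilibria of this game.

A profile is a Nash equilibrium when each player is best-responding to the other.
Alice's best responses — vs Y1: X2 (payoff 5); vs Y2: X3 (payoff 5); vs Y3: X1 (payoff 5); vs Y4: X1 (payoff 6).
Bob's best responses — vs X1: Y3 (payoff 9); vs X2: Y2 (payoff 7); vs X3: Y1 (payoff 6).
The only mutual best response is (X1, Y3); neither player gains by switching there.

(X1, Y3)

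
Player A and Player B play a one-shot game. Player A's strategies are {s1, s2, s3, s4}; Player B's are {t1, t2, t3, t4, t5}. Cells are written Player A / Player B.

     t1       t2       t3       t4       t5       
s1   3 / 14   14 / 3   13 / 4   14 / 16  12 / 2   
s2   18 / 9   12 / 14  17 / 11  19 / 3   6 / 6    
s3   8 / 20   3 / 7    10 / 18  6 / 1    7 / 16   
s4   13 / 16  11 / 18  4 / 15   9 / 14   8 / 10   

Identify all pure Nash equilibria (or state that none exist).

Check mutual best responses: a cell is a NE iff neither player can gain by unilaterally deviating.
Player A's best responses — vs t1: s2 (payoff 18); vs t2: s1 (payoff 14); vs t3: s2 (payoff 17); vs t4: s2 (payoff 19); vs t5: s1 (payoff 12).
Player B's best responses — vs s1: t4 (payoff 16); vs s2: t2 (payoff 14); vs s3: t1 (payoff 20); vs s4: t2 (payoff 18).
No cell has both players best-responding. For instance, Player A's best reply to t1 is s2, but against s2 Player B prefers t2 over t1.

None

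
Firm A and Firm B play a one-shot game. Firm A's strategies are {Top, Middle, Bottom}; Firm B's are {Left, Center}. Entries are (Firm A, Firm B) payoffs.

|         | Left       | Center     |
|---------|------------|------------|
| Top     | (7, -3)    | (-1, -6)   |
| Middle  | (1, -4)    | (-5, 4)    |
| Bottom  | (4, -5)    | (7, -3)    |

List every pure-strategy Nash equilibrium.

(Top, Left) and (Bottom, Center)

Check mutual best responses: a cell is a NE iff neither player can gain by unilaterally deviating.
Firm A's best responses — vs Left: Top (payoff 7); vs Center: Bottom (payoff 7).
Firm B's best responses — vs Top: Left (payoff -3); vs Middle: Center (payoff 4); vs Bottom: Center (payoff -3).
Mutual best responses occur at (Top, Left) and (Bottom, Center); at each, neither player gains by switching.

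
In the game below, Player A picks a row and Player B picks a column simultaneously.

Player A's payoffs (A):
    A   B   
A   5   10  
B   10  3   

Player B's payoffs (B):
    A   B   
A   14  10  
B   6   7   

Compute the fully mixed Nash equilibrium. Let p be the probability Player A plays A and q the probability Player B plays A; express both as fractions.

p = 1/5, q = 7/12

In a mixed NE each player is indifferent between their pure strategies, so the opponent's mix sets the indifference.
Player B indifferent between A and B: p·14 + (1−p)·6 = p·10 + (1−p)·7 ⟹ 6 + 8p = 7 + 3p ⟹ p = 1/5.
Player A indifferent between A and B: q·5 + (1−q)·10 = q·10 + (1−q)·3 ⟹ 10 + (-5)q = 3 + 7q ⟹ q = 7/12.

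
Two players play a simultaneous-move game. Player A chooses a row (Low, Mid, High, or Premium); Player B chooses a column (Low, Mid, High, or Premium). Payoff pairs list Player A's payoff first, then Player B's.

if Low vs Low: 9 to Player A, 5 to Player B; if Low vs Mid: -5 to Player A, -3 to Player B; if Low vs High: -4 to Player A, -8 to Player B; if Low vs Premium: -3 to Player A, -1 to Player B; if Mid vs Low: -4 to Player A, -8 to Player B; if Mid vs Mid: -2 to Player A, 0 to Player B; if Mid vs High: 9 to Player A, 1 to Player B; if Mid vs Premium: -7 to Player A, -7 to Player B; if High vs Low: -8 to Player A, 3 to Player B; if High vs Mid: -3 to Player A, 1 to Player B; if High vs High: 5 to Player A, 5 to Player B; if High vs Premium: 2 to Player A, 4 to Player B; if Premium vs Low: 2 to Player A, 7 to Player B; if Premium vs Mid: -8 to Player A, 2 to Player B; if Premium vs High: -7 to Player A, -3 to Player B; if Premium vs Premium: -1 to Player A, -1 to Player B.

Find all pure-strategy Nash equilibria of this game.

(Low, Low) and (Mid, High)

Find each player's best response to every opponent strategy; NE are the intersections.
Player A's best responses — vs Low: Low (payoff 9); vs Mid: Mid (payoff -2); vs High: Mid (payoff 9); vs Premium: High (payoff 2).
Player B's best responses — vs Low: Low (payoff 5); vs Mid: High (payoff 1); vs High: High (payoff 5); vs Premium: Low (payoff 7).
Mutual best responses occur at (Low, Low) and (Mid, High); at each, neither player gains by switching.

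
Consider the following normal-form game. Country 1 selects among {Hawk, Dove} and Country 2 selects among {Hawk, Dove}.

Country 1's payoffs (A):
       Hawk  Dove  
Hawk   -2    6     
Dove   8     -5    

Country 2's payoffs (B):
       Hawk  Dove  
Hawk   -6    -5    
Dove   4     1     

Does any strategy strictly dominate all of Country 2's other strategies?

None

Check whether one of Country 2's strategies beats all alternatives regardless of what the opponent does.
Hawk is not dominant: against Hawk, Dove gives -5 > -6.
Dove is not dominant: against Dove, Hawk gives 4 > 1.
No single strategy is best against every opponent action.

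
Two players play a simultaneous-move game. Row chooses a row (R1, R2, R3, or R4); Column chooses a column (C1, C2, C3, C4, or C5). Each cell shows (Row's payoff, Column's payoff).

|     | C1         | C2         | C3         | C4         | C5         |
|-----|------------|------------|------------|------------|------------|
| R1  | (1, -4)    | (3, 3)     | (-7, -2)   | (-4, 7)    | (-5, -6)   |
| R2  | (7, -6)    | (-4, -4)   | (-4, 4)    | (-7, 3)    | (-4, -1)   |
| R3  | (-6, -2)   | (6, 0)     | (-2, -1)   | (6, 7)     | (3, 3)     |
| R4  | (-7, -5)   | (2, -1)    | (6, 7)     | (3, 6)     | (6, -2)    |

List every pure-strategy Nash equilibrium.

Check mutual best responses: a cell is a NE iff neither player can gain by unilaterally deviating.
Row's best responses — vs C1: R2 (payoff 7); vs C2: R3 (payoff 6); vs C3: R4 (payoff 6); vs C4: R3 (payoff 6); vs C5: R4 (payoff 6).
Column's best responses — vs R1: C4 (payoff 7); vs R2: C3 (payoff 4); vs R3: C4 (payoff 7); vs R4: C3 (payoff 7).
Mutual best responses occur at (R3, C4) and (R4, C3); at each, neither player gains by switching.

(R3, C4) and (R4, C3)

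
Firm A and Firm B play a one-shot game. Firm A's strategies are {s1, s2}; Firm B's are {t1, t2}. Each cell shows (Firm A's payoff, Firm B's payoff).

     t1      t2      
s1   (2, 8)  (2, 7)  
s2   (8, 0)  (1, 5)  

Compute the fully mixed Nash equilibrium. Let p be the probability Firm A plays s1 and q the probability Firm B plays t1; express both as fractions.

p = 5/6, q = 1/7

In a mixed NE each player is indifferent between their pure strategies, so the opponent's mix sets the indifference.
Firm B indifferent between t1 and t2: p·8 + (1−p)·0 = p·7 + (1−p)·5 ⟹ 0 + 8p = 5 + 2p ⟹ p = 5/6.
Firm A indifferent between s1 and s2: q·2 + (1−q)·2 = q·8 + (1−q)·1 ⟹ 2 + 0q = 1 + 7q ⟹ q = 1/7.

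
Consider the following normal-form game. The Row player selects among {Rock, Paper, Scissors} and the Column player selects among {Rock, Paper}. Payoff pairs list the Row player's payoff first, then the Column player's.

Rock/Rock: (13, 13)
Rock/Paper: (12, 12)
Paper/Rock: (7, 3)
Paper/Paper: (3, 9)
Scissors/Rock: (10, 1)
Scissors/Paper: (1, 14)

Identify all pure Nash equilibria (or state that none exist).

(Rock, Rock)

A profile is a Nash equilibrium when each player is best-responding to the other.
The Row player's best responses — vs Rock: Rock (payoff 13); vs Paper: Rock (payoff 12).
The Column player's best responses — vs Rock: Rock (payoff 13); vs Paper: Paper (payoff 9); vs Scissors: Paper (payoff 14).
The only mutual best response is (Rock, Rock); neither player gains by switching there.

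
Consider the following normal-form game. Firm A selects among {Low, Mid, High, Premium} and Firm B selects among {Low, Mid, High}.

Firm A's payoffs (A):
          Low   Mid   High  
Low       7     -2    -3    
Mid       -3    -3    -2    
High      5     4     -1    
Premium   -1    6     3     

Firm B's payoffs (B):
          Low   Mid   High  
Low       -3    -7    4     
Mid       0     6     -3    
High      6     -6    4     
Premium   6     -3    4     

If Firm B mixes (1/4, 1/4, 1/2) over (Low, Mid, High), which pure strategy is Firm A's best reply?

Compute Firm A's expected payoff from each pure strategy against the given mix.
Low: (1/4)·7 + (1/4)·(-2) + (1/2)·(-3) = -1/4
Mid: (1/4)·(-3) + (1/4)·(-3) + (1/2)·(-2) = -5/2
High: (1/4)·5 + (1/4)·4 + (1/2)·(-1) = 7/4
Premium: (1/4)·(-1) + (1/4)·6 + (1/2)·3 = 11/4
Highest expected payoff is 11/4, from Premium.

Premium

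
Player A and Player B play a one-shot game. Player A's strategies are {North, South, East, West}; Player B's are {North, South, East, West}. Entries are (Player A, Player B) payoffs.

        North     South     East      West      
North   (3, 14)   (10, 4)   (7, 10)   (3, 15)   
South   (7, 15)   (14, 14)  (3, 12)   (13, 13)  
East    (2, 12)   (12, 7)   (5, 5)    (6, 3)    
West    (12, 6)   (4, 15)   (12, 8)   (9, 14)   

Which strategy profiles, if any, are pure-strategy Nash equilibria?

None

Check mutual best responses: a cell is a NE iff neither player can gain by unilaterally deviating.
Player A's best responses — vs North: West (payoff 12); vs South: South (payoff 14); vs East: West (payoff 12); vs West: South (payoff 13).
Player B's best responses — vs North: West (payoff 15); vs South: North (payoff 15); vs East: North (payoff 12); vs West: South (payoff 15).
No cell has both players best-responding. For instance, Player A's best reply to South is South, but against South Player B prefers North over South.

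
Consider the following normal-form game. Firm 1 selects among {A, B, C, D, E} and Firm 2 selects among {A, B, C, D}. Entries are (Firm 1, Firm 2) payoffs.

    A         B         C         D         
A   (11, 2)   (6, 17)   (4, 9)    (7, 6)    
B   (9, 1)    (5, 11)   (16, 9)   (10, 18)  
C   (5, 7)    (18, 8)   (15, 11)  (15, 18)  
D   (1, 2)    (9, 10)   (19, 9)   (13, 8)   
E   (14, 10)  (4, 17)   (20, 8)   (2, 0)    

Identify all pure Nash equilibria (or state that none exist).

(C, D)

A profile is a Nash equilibrium when each player is best-responding to the other.
Firm 1's best responses — vs A: E (payoff 14); vs B: C (payoff 18); vs C: E (payoff 20); vs D: C (payoff 15).
Firm 2's best responses — vs A: B (payoff 17); vs B: D (payoff 18); vs C: D (payoff 18); vs D: B (payoff 10); vs E: B (payoff 17).
The only mutual best response is (C, D); neither player gains by switching there.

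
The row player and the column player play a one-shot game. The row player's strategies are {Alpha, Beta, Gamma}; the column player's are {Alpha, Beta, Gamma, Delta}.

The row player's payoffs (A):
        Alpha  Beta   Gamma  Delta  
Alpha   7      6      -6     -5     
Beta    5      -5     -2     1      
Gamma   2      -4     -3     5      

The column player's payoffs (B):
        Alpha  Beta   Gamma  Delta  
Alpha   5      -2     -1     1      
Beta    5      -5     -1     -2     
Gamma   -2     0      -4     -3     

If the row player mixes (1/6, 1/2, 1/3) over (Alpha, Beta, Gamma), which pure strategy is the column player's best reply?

The column player's best reply maximizes expected payoff against the mix.
Alpha: (1/6)·5 + (1/2)·5 + (1/3)·(-2) = 8/3
Beta: (1/6)·(-2) + (1/2)·(-5) + (1/3)·0 = -17/6
Gamma: (1/6)·(-1) + (1/2)·(-1) + (1/3)·(-4) = -2
Delta: (1/6)·1 + (1/2)·(-2) + (1/3)·(-3) = -11/6
Highest expected payoff is 8/3, from Alpha.

Alpha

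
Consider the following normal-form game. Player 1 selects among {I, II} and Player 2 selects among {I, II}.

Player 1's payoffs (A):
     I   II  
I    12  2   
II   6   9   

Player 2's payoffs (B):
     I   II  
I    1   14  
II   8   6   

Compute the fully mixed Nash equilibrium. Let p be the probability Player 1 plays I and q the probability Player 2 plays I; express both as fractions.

In a mixed NE each player is indifferent between their pure strategies, so the opponent's mix sets the indifference.
Player 2 indifferent between I and II: p·1 + (1−p)·8 = p·14 + (1−p)·6 ⟹ 8 + (-7)p = 6 + 8p ⟹ p = 2/15.
Player 1 indifferent between I and II: q·12 + (1−q)·2 = q·6 + (1−q)·9 ⟹ 2 + 10q = 9 + (-3)q ⟹ q = 7/13.

p = 2/15, q = 7/13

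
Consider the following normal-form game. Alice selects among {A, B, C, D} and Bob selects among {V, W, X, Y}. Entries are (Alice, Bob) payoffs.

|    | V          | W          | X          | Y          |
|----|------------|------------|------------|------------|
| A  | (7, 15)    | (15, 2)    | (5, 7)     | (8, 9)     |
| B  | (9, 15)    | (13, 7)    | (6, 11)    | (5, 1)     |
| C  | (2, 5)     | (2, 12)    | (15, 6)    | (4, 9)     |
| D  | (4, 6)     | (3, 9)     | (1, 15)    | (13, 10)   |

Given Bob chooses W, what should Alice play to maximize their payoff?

With Bob fixed at W, Alice's payoffs are: A → 15, B → 13, C → 2, D → 3.
The maximum is 15, achieved by A.

A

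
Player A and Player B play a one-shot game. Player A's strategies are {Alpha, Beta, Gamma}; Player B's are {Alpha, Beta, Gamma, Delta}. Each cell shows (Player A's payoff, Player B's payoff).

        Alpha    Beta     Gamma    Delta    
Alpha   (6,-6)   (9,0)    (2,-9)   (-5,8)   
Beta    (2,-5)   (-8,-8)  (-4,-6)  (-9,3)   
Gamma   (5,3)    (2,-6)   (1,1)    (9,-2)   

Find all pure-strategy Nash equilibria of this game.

A profile is a Nash equilibrium when each player is best-responding to the other.
Player A's best responses — vs Alpha: Alpha (payoff 6); vs Beta: Alpha (payoff 9); vs Gamma: Alpha (payoff 2); vs Delta: Gamma (payoff 9).
Player B's best responses — vs Alpha: Delta (payoff 8); vs Beta: Delta (payoff 3); vs Gamma: Alpha (payoff 3).
No cell has both players best-responding. For instance, Player A's best reply to Beta is Alpha, but against Alpha Player B prefers Delta over Beta.

None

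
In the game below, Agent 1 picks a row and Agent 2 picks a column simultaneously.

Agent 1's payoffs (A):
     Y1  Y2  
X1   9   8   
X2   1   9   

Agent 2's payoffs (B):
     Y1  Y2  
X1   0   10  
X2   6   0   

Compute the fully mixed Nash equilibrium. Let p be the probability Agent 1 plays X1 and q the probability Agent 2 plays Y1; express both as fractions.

Each player's mixing probability is pinned down by making the *other* player indifferent.
Agent 2 indifferent between Y1 and Y2: p·0 + (1−p)·6 = p·10 + (1−p)·0 ⟹ 6 + (-6)p = 0 + 10p ⟹ p = 3/8.
Agent 1 indifferent between X1 and X2: q·9 + (1−q)·8 = q·1 + (1−q)·9 ⟹ 8 + 1q = 9 + (-8)q ⟹ q = 1/9.

p = 3/8, q = 1/9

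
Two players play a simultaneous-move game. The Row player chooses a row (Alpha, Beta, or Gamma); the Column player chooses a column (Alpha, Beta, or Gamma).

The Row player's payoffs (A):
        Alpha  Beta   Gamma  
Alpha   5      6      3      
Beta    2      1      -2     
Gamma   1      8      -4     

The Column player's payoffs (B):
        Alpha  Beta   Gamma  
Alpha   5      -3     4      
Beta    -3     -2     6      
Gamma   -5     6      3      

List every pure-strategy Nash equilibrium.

A profile is a Nash equilibrium when each player is best-responding to the other.
The Row player's best responses — vs Alpha: Alpha (payoff 5); vs Beta: Gamma (payoff 8); vs Gamma: Alpha (payoff 3).
The Column player's best responses — vs Alpha: Alpha (payoff 5); vs Beta: Gamma (payoff 6); vs Gamma: Beta (payoff 6).
Mutual best responses occur at (Alpha, Alpha) and (Gamma, Beta); at each, neither player gains by switching.

(Alpha, Alpha) and (Gamma, Beta)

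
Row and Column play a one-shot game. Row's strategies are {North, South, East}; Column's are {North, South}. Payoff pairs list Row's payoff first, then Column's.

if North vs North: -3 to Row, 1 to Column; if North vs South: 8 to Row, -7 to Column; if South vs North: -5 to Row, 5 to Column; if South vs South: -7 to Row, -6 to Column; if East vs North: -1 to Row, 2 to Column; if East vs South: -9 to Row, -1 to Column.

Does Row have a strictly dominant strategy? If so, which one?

A strategy is strictly dominant if it gives Row a strictly higher payoff than every other strategy, against every choice by the opponent.
North is not dominant: against North, East gives -1 > -3.
South is not dominant: against North, North gives -3 > -5.
East is not dominant: against South, North gives 8 > -9.
No single strategy is best against every opponent action.

No strictly dominant strategy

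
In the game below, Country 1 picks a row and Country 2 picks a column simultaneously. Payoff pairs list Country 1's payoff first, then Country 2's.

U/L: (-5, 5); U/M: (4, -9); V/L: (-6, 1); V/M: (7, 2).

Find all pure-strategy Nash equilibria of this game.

Check mutual best responses: a cell is a NE iff neither player can gain by unilaterally deviating.
Country 1's best responses — vs L: U (payoff -5); vs M: V (payoff 7).
Country 2's best responses — vs U: L (payoff 5); vs V: M (payoff 2).
Mutual best responses occur at (U, L) and (V, M); at each, neither player gains by switching.

(U, L) and (V, M)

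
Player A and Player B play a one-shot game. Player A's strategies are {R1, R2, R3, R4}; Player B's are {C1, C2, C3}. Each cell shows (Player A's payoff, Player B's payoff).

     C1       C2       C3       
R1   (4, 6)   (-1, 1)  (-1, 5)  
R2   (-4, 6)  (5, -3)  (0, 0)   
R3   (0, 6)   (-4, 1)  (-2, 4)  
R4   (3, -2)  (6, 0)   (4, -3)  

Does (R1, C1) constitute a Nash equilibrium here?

Yes

Holding Player B at C1: Player A gets 4 from R1, versus -4 from R2, 0 from R3, 3 from R4. No profitable deviation for Player A.
Holding Player A at R1: Player B gets 6 from C1, versus 1 from C2, 5 from C3. No profitable deviation for Player B either.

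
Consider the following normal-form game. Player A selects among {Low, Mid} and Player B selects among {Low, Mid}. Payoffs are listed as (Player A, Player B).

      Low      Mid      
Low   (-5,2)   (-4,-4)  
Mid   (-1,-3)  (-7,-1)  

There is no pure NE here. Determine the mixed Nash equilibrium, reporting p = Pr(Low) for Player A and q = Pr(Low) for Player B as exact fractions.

p = 1/4, q = 3/7

Each player's mixing probability is pinned down by making the *other* player indifferent.
Player B indifferent between Low and Mid: p·2 + (1−p)·(-3) = p·(-4) + (1−p)·(-1) ⟹ (-3) + 5p = (-1) + (-3)p ⟹ p = 1/4.
Player A indifferent between Low and Mid: q·(-5) + (1−q)·(-4) = q·(-1) + (1−q)·(-7) ⟹ (-4) + (-1)q = (-7) + 6q ⟹ q = 3/7.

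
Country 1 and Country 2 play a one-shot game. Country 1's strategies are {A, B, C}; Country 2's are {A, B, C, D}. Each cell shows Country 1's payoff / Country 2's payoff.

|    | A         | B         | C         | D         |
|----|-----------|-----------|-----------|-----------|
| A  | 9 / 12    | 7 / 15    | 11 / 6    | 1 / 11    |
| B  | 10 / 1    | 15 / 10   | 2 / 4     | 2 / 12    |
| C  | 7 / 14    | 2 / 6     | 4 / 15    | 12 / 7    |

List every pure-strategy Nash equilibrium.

A profile is a Nash equilibrium when each player is best-responding to the other.
Country 1's best responses — vs A: B (payoff 10); vs B: B (payoff 15); vs C: A (payoff 11); vs D: C (payoff 12).
Country 2's best responses — vs A: B (payoff 15); vs B: D (payoff 12); vs C: C (payoff 15).
No cell has both players best-responding. For instance, Country 1's best reply to D is C, but against C Country 2 prefers C over D.

There is no pure-strategy Nash equilibrium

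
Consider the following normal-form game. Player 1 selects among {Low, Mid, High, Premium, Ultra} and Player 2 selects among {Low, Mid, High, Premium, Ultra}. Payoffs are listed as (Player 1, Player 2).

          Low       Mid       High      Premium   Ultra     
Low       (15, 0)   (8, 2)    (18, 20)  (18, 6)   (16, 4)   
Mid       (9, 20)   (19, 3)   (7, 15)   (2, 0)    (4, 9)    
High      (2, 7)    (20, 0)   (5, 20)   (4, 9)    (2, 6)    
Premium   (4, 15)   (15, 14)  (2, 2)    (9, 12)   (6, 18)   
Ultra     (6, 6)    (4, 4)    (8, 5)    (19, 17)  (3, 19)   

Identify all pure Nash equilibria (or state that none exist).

Find each player's best response to every opponent strategy; NE are the intersections.
Player 1's best responses — vs Low: Low (payoff 15); vs Mid: High (payoff 20); vs High: Low (payoff 18); vs Premium: Ultra (payoff 19); vs Ultra: Low (payoff 16).
Player 2's best responses — vs Low: High (payoff 20); vs Mid: Low (payoff 20); vs High: High (payoff 20); vs Premium: Ultra (payoff 18); vs Ultra: Ultra (payoff 19).
The only mutual best response is (Low, High); neither player gains by switching there.

(Low, High)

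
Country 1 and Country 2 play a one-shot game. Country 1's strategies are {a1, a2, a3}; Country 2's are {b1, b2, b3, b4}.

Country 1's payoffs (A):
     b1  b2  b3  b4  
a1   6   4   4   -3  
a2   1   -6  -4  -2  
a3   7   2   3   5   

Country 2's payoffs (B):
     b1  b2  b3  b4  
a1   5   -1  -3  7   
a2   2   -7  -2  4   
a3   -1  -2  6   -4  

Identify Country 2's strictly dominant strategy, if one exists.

A strategy is strictly dominant if it gives Country 2 a strictly higher payoff than every other strategy, against every choice by the opponent.
b1 is not dominant: against a1, b4 gives 7 > 5.
b2 is not dominant: against a1, b1 gives 5 > -1.
b3 is not dominant: against a1, b1 gives 5 > -3.
b4 is not dominant: against a3, b1 gives -1 > -4.
No single strategy is best against every opponent action.

No strictly dominant strategy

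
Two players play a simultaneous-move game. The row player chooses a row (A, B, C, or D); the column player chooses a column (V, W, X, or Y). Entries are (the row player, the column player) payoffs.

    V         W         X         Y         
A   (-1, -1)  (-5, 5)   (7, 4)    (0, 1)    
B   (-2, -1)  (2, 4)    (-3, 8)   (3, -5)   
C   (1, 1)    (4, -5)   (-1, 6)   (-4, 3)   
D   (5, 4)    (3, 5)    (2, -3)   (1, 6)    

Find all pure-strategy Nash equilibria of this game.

Find each player's best response to every opponent strategy; NE are the intersections.
The row player's best responses — vs V: D (payoff 5); vs W: C (payoff 4); vs X: A (payoff 7); vs Y: B (payoff 3).
The column player's best responses — vs A: W (payoff 5); vs B: X (payoff 8); vs C: X (payoff 6); vs D: Y (payoff 6).
No cell has both players best-responding. For instance, the row player's best reply to W is C, but against C the column player prefers X over W.

No pure-strategy Nash equilibrium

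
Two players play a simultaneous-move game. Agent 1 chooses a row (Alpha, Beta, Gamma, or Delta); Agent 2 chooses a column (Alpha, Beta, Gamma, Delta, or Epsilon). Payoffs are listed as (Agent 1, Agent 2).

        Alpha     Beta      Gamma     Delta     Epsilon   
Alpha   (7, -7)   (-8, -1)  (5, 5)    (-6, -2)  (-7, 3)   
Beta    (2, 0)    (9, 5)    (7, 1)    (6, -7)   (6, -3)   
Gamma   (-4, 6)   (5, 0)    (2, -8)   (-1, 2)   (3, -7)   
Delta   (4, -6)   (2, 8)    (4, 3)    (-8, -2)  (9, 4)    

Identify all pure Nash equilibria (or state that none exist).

Check mutual best responses: a cell is a NE iff neither player can gain by unilaterally deviating.
Agent 1's best responses — vs Alpha: Alpha (payoff 7); vs Beta: Beta (payoff 9); vs Gamma: Beta (payoff 7); vs Delta: Beta (payoff 6); vs Epsilon: Delta (payoff 9).
Agent 2's best responses — vs Alpha: Gamma (payoff 5); vs Beta: Beta (payoff 5); vs Gamma: Alpha (payoff 6); vs Delta: Beta (payoff 8).
The only mutual best response is (Beta, Beta); neither player gains by switching there.

(Beta, Beta)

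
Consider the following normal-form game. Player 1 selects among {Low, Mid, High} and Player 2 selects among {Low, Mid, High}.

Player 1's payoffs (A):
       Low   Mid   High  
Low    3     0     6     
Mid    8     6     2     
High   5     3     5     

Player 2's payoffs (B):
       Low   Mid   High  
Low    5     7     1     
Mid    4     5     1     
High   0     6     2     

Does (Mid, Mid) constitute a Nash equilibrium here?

Yes

Holding Player 2 at Mid: Player 1 gets 6 from Mid, versus 0 from Low, 3 from High. No profitable deviation for Player 1.
Holding Player 1 at Mid: Player 2 gets 5 from Mid, versus 4 from Low, 1 from High. No profitable deviation for Player 2 either.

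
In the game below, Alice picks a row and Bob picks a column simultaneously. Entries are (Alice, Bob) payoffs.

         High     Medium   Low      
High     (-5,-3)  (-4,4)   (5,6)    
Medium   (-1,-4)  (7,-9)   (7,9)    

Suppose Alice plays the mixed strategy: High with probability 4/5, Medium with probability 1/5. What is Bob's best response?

Compute Bob's expected payoff from each pure strategy against the given mix.
High: (4/5)·(-3) + (1/5)·(-4) = -16/5
Medium: (4/5)·4 + (1/5)·(-9) = 7/5
Low: (4/5)·6 + (1/5)·9 = 33/5
Highest expected payoff is 33/5, from Low.

Low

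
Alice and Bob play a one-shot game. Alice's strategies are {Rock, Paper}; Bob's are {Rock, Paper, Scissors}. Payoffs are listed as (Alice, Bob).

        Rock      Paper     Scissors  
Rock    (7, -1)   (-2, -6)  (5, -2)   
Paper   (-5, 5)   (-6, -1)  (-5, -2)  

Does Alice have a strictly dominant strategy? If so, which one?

Rock

Check whether one of Alice's strategies beats all alternatives regardless of what the opponent does.
Rock strictly dominates: vs Rock: 7 > -5; vs Paper: -2 > -6; vs Scissors: 5 > -5.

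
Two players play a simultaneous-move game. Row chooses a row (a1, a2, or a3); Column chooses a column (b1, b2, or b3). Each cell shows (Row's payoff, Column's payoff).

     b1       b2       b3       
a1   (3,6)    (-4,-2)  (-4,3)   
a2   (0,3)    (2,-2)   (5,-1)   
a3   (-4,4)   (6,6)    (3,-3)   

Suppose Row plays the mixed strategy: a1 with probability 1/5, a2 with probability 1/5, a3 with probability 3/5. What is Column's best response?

Column's best reply maximizes expected payoff against the mix.
b1: (1/5)·6 + (1/5)·3 + (3/5)·4 = 21/5
b2: (1/5)·(-2) + (1/5)·(-2) + (3/5)·6 = 14/5
b3: (1/5)·3 + (1/5)·(-1) + (3/5)·(-3) = -7/5
Highest expected payoff is 21/5, from b1.

b1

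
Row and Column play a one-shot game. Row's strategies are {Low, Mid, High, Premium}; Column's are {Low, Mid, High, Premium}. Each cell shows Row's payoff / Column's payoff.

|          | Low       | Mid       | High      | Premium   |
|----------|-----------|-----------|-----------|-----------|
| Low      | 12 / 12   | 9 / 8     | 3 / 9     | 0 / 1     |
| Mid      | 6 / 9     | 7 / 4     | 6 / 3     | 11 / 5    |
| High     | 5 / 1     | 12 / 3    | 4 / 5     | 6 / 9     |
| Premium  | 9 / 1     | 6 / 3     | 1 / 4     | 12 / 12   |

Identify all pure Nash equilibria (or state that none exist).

A profile is a Nash equilibrium when each player is best-responding to the other.
Row's best responses — vs Low: Low (payoff 12); vs Mid: High (payoff 12); vs High: Mid (payoff 6); vs Premium: Premium (payoff 12).
Column's best responses — vs Low: Low (payoff 12); vs Mid: Low (payoff 9); vs High: Premium (payoff 9); vs Premium: Premium (payoff 12).
Mutual best responses occur at (Low, Low) and (Premium, Premium); at each, neither player gains by switching.

(Low, Low) and (Premium, Premium)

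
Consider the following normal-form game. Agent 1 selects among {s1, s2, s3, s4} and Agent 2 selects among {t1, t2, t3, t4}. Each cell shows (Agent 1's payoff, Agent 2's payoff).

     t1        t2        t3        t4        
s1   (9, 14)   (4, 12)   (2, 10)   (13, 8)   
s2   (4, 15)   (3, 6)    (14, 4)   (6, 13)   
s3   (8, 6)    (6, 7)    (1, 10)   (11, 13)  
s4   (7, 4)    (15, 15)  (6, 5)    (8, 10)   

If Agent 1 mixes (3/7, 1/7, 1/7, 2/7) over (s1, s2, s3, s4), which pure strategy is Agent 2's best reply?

Compute Agent 2's expected payoff from each pure strategy against the given mix.
t1: (3/7)·14 + (1/7)·15 + (1/7)·6 + (2/7)·4 = 71/7
t2: (3/7)·12 + (1/7)·6 + (1/7)·7 + (2/7)·15 = 79/7
t3: (3/7)·10 + (1/7)·4 + (1/7)·10 + (2/7)·5 = 54/7
t4: (3/7)·8 + (1/7)·13 + (1/7)·13 + (2/7)·10 = 10
Highest expected payoff is 79/7, from t2.

t2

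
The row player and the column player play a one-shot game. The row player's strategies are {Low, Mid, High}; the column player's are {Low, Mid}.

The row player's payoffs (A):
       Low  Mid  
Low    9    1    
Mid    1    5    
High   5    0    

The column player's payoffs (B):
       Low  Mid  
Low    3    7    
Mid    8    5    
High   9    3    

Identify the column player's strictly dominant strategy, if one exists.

None

Check whether one of the column player's strategies beats all alternatives regardless of what the opponent does.
Low is not dominant: against Low, Mid gives 7 > 3.
Mid is not dominant: against Mid, Low gives 8 > 5.
No single strategy is best against every opponent action.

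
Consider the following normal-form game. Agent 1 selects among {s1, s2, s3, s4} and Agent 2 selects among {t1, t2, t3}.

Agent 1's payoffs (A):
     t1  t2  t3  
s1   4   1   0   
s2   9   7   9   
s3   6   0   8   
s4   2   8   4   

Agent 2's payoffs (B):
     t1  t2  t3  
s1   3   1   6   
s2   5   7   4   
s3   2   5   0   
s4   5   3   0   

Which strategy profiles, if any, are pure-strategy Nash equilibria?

Find each player's best response to every opponent strategy; NE are the intersections.
Agent 1's best responses — vs t1: s2 (payoff 9); vs t2: s4 (payoff 8); vs t3: s2 (payoff 9).
Agent 2's best responses — vs s1: t3 (payoff 6); vs s2: t2 (payoff 7); vs s3: t2 (payoff 5); vs s4: t1 (payoff 5).
No cell has both players best-responding. For instance, Agent 1's best reply to t2 is s4, but against s4 Agent 2 prefers t1 over t2.

None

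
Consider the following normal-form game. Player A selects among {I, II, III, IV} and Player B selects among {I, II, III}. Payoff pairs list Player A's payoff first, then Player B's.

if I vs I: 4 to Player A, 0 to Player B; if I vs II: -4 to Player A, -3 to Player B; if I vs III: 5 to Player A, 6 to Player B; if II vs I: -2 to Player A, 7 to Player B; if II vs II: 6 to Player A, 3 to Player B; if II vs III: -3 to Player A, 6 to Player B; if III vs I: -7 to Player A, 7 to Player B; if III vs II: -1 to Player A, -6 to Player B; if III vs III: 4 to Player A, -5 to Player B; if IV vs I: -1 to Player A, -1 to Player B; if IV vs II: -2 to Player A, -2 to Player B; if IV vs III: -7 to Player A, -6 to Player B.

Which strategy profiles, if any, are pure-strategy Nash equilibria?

A profile is a Nash equilibrium when each player is best-responding to the other.
Player A's best responses — vs I: I (payoff 4); vs II: II (payoff 6); vs III: I (payoff 5).
Player B's best responses — vs I: III (payoff 6); vs II: I (payoff 7); vs III: I (payoff 7); vs IV: I (payoff -1).
The only mutual best response is (I, III); neither player gains by switching there.

(I, III)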